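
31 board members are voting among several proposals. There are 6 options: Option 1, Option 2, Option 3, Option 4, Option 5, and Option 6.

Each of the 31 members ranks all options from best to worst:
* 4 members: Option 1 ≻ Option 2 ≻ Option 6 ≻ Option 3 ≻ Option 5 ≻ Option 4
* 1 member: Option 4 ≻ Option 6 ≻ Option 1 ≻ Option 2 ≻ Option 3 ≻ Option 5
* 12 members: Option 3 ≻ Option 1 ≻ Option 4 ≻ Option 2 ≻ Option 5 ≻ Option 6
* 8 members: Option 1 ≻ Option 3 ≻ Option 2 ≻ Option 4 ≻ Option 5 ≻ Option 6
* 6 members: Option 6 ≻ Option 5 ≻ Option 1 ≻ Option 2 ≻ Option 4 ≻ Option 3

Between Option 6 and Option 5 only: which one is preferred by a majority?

Option 5

Option 6 is ranked above Option 5 on 11 ballots; Option 5 above Option 6 on 20.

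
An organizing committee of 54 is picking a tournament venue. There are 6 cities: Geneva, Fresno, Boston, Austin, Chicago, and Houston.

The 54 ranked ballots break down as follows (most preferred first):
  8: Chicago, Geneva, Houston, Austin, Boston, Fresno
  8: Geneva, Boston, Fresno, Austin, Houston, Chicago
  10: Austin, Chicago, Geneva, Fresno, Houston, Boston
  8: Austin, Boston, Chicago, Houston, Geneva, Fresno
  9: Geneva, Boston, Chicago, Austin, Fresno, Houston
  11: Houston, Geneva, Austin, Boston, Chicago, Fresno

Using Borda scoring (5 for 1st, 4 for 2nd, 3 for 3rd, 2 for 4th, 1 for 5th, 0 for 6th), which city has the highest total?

Geneva

Geneva: 8×4 + 8×5 + 10×3 + 8×1 + 9×5 + 11×4 = 199
Fresno: 8×0 + 8×3 + 10×2 + 8×0 + 9×1 + 11×0 = 53
Boston: 8×1 + 8×4 + 10×0 + 8×4 + 9×4 + 11×2 = 130
Austin: 8×2 + 8×2 + 10×5 + 8×5 + 9×2 + 11×3 = 173
Chicago: 8×5 + 8×0 + 10×4 + 8×3 + 9×3 + 11×1 = 142
Houston: 8×3 + 8×1 + 10×1 + 8×2 + 9×0 + 11×5 = 113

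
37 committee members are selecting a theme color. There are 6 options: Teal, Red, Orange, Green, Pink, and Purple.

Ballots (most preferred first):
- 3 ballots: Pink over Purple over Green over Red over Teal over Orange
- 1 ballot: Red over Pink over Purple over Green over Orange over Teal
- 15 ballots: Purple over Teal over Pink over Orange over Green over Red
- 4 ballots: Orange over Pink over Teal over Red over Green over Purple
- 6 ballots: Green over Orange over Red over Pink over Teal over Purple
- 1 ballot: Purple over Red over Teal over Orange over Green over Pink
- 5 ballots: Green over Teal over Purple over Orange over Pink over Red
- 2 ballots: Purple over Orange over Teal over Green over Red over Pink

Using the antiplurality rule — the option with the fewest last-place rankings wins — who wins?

Last-place votes: Teal 1, Red 20, Orange 3, Green 0, Pink 3, Purple 10.

Green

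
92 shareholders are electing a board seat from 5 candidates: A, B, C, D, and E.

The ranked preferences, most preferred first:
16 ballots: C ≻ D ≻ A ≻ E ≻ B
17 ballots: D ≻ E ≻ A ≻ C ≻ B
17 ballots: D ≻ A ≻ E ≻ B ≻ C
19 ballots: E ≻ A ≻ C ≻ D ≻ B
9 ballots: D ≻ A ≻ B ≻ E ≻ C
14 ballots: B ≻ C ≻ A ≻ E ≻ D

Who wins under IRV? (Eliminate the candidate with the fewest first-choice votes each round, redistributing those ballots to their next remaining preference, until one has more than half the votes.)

C

Round 1: A 0, B 14, C 16, D 43, E 19. A eliminated.
Round 2: B 14, C 16, D 43, E 19. B eliminated.
Round 3: C 30, D 43, E 19. E eliminated.
Round 4: C 49, D 43. C has a majority (≥47).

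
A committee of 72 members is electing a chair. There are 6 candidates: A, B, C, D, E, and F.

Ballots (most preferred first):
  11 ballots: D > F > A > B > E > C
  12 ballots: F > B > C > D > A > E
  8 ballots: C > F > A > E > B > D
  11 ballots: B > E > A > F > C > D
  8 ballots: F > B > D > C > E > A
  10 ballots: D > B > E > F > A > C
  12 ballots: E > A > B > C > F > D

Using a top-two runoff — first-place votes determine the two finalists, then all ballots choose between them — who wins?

Round 1 first-place votes: A 0, B 11, C 8, D 21, E 12, F 20. D and F advance.
Runoff: D is ranked above F on 21 ballots, F above D on 51.

F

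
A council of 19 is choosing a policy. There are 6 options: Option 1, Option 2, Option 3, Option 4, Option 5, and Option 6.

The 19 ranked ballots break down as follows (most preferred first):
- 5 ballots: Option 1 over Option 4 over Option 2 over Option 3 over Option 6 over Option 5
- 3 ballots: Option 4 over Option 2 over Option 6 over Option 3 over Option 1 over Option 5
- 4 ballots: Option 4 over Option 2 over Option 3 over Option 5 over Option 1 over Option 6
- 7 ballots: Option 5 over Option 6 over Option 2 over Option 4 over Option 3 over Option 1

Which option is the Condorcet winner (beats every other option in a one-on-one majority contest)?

Option 4

Option 4 vs Option 1: 14–5
Option 4 vs Option 2: 12–7
Option 4 vs Option 3: 19–0
Option 4 vs Option 5: 12–7
Option 4 vs Option 6: 12–7
Option 4 beats every other option.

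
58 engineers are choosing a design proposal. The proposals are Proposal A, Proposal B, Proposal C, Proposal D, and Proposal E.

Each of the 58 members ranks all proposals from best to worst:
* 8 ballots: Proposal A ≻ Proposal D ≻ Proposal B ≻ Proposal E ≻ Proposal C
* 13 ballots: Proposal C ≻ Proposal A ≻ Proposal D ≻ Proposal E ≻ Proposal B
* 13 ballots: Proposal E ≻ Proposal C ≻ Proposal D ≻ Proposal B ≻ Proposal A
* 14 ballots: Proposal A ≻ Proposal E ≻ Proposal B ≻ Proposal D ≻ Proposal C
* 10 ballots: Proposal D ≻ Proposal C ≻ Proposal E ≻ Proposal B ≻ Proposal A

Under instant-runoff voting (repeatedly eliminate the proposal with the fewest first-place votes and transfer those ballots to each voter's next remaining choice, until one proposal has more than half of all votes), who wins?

Round 1: Proposal A 22, Proposal B 0, Proposal C 13, Proposal D 10, Proposal E 13. Proposal B eliminated.
Round 2: Proposal A 22, Proposal C 13, Proposal D 10, Proposal E 13. Proposal D eliminated.
Round 3: Proposal A 22, Proposal C 23, Proposal E 13. Proposal E eliminated.
Round 4: Proposal A 22, Proposal C 36. Proposal C has a majority (≥30).

Proposal C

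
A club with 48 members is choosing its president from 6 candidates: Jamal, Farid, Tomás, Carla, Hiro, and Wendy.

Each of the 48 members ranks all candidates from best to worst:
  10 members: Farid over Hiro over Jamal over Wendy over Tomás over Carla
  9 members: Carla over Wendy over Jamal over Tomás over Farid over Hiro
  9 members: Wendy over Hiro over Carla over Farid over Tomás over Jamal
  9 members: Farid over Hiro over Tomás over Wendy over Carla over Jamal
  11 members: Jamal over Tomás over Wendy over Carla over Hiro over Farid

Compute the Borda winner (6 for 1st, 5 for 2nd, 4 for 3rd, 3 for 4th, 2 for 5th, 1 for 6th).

Jamal: 10×4 + 9×4 + 9×1 + 9×1 + 11×6 = 160
Farid: 10×6 + 9×2 + 9×3 + 9×6 + 11×1 = 170
Tomás: 10×2 + 9×3 + 9×2 + 9×4 + 11×5 = 156
Carla: 10×1 + 9×6 + 9×4 + 9×2 + 11×3 = 151
Hiro: 10×5 + 9×1 + 9×5 + 9×5 + 11×2 = 171
Wendy: 10×3 + 9×5 + 9×6 + 9×3 + 11×4 = 200

Wendy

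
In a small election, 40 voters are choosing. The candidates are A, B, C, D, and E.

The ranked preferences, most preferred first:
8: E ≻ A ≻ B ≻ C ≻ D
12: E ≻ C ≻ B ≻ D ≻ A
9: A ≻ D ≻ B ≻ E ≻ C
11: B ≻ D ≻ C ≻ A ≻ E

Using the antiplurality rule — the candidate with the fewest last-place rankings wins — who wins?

Last-place votes: A 12, B 0, C 9, D 8, E 11.

B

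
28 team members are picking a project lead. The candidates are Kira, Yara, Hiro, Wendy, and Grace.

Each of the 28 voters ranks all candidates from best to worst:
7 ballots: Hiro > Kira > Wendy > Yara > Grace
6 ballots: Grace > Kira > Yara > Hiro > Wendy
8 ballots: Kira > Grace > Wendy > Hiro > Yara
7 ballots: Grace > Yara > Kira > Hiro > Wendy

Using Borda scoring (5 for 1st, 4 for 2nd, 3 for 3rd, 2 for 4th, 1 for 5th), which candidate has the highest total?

Kira: 7×4 + 6×4 + 8×5 + 7×3 = 113
Yara: 7×2 + 6×3 + 8×1 + 7×4 = 68
Hiro: 7×5 + 6×2 + 8×2 + 7×2 = 77
Wendy: 7×3 + 6×1 + 8×3 + 7×1 = 58
Grace: 7×1 + 6×5 + 8×4 + 7×5 = 104

Kira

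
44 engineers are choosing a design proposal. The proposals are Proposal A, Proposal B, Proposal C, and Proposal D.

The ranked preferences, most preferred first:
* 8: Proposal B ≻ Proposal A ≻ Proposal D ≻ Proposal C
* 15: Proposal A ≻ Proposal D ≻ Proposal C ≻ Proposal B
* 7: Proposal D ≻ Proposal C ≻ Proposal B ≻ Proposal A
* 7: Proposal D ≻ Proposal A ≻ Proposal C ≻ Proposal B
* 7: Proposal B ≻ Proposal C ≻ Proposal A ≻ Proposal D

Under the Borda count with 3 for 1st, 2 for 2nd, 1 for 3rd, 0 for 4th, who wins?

Proposal A: 8×2 + 15×3 + 7×0 + 7×2 + 7×1 = 82
Proposal B: 8×3 + 15×0 + 7×1 + 7×0 + 7×3 = 52
Proposal C: 8×0 + 15×1 + 7×2 + 7×1 + 7×2 = 50
Proposal D: 8×1 + 15×2 + 7×3 + 7×3 + 7×0 = 80

Proposal A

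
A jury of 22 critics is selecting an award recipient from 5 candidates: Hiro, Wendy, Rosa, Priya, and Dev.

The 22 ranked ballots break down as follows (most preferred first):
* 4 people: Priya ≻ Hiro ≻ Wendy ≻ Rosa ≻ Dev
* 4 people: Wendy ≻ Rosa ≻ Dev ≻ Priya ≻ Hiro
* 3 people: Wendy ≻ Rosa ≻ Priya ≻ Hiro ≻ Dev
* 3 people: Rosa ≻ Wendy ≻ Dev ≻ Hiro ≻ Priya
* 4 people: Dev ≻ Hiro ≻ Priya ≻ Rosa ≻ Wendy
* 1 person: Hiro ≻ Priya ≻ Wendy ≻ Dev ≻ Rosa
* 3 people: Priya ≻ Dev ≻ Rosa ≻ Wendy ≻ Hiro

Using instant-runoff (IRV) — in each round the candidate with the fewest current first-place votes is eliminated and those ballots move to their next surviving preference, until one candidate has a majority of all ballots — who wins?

Round 1: Hiro 1, Wendy 7, Rosa 3, Priya 7, Dev 4. Hiro eliminated.
Round 2: Wendy 7, Rosa 3, Priya 8, Dev 4. Rosa eliminated.
Round 3: Wendy 10, Priya 8, Dev 4. Dev eliminated.
Round 4: Wendy 10, Priya 12. Priya has a majority (≥12).

Priya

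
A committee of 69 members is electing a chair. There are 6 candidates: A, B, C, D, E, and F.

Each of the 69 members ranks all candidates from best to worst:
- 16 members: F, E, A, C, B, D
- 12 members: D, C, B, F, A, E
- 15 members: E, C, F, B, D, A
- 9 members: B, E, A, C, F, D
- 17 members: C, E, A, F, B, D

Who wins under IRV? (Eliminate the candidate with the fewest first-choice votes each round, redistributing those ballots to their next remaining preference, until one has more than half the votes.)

Round 1: A 0, B 9, C 17, D 12, E 15, F 16. A eliminated.
Round 2: B 9, C 17, D 12, E 15, F 16. B eliminated.
Round 3: C 17, D 12, E 24, F 16. D eliminated.
Round 4: C 29, E 24, F 16. F eliminated.
Round 5: C 29, E 40. E has a majority (≥35).

E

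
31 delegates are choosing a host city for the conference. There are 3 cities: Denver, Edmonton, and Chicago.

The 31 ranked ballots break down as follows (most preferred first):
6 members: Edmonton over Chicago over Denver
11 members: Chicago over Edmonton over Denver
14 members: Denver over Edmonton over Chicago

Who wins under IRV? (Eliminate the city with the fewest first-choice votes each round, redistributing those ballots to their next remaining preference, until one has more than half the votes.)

Chicago

Round 1: Denver 14, Edmonton 6, Chicago 11. Edmonton eliminated.
Round 2: Denver 14, Chicago 17. Chicago has a majority (≥16).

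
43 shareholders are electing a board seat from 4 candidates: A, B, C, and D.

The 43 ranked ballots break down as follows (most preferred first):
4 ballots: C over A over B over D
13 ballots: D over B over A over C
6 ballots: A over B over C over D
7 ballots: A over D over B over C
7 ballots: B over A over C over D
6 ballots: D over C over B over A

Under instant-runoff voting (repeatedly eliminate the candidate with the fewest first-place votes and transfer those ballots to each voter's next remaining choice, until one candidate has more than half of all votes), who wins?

A

Round 1: A 13, B 7, C 4, D 19. C eliminated.
Round 2: A 17, B 7, D 19. B eliminated.
Round 3: A 24, D 19. A has a majority (≥22).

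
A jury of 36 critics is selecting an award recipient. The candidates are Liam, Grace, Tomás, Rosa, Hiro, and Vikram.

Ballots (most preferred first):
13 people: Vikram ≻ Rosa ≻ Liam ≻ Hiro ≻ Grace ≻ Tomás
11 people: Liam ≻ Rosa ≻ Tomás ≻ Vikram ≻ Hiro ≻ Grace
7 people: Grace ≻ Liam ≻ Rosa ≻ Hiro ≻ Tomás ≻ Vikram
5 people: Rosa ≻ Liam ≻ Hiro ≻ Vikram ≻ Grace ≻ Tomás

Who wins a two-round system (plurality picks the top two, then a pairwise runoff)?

Round 1 first-place votes: Liam 11, Grace 7, Tomás 0, Rosa 5, Hiro 0, Vikram 13. Vikram and Liam advance.
Runoff: Vikram is ranked above Liam on 13 ballots, Liam above Vikram on 23.

Liam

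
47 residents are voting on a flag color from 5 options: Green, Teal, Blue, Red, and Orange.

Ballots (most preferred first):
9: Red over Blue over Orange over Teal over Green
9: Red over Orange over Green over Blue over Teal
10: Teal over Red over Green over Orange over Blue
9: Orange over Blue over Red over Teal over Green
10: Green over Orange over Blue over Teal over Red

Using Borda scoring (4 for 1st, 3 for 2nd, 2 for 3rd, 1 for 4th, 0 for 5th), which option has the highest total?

Orange

Green: 9×0 + 9×2 + 10×2 + 9×0 + 10×4 = 78
Teal: 9×1 + 9×0 + 10×4 + 9×1 + 10×1 = 68
Blue: 9×3 + 9×1 + 10×0 + 9×3 + 10×2 = 83
Red: 9×4 + 9×4 + 10×3 + 9×2 + 10×0 = 120
Orange: 9×2 + 9×3 + 10×1 + 9×4 + 10×3 = 121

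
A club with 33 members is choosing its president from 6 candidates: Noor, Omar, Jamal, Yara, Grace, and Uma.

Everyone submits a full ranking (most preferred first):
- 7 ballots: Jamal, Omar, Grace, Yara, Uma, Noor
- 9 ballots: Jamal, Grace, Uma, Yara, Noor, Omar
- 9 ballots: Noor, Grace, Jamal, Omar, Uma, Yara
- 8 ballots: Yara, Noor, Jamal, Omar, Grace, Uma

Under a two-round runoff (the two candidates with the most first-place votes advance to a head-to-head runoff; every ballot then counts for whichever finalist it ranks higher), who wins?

Noor

Round 1 first-place votes: Noor 9, Omar 0, Jamal 16, Yara 8, Grace 0, Uma 0. Jamal and Noor advance.
Runoff: Jamal is ranked above Noor on 16 ballots, Noor above Jamal on 17.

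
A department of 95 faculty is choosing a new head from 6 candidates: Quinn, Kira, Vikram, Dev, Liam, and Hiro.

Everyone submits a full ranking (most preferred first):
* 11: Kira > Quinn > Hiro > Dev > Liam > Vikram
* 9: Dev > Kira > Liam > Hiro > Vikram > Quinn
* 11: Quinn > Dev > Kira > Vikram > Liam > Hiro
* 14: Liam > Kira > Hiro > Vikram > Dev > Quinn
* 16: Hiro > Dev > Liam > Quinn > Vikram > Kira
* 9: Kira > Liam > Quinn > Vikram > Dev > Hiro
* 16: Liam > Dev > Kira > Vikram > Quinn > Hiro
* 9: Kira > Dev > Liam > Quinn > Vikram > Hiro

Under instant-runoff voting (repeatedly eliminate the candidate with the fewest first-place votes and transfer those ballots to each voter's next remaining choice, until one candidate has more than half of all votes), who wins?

Kira

Round 1: Quinn 11, Kira 29, Vikram 0, Dev 9, Liam 30, Hiro 16. Vikram eliminated.
Round 2: Quinn 11, Kira 29, Dev 9, Liam 30, Hiro 16. Dev eliminated.
Round 3: Quinn 11, Kira 38, Liam 30, Hiro 16. Quinn eliminated.
Round 4: Kira 49, Liam 30, Hiro 16. Kira has a majority (≥48).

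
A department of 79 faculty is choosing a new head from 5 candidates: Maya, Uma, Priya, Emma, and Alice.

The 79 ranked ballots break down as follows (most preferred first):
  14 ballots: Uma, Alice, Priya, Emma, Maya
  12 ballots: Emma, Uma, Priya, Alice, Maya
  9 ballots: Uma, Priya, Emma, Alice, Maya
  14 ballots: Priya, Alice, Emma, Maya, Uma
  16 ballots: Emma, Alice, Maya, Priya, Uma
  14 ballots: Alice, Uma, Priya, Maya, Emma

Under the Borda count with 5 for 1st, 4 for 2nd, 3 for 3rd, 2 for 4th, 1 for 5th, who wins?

Maya: 14×1 + 12×1 + 9×1 + 14×2 + 16×3 + 14×2 = 139
Uma: 14×5 + 12×4 + 9×5 + 14×1 + 16×1 + 14×4 = 249
Priya: 14×3 + 12×3 + 9×4 + 14×5 + 16×2 + 14×3 = 258
Emma: 14×2 + 12×5 + 9×3 + 14×3 + 16×5 + 14×1 = 251
Alice: 14×4 + 12×2 + 9×2 + 14×4 + 16×4 + 14×5 = 288

Alice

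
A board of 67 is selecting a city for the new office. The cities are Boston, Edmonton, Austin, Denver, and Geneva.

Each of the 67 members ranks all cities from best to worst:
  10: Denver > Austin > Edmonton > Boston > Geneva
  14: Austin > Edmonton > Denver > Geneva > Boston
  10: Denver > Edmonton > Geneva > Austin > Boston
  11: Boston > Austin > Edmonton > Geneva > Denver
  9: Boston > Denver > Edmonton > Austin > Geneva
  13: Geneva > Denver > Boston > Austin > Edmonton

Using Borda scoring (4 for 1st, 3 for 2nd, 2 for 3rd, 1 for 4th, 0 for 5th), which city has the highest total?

Denver

Boston: 10×1 + 14×0 + 10×0 + 11×4 + 9×4 + 13×2 = 116
Edmonton: 10×2 + 14×3 + 10×3 + 11×2 + 9×2 + 13×0 = 132
Austin: 10×3 + 14×4 + 10×1 + 11×3 + 9×1 + 13×1 = 151
Denver: 10×4 + 14×2 + 10×4 + 11×0 + 9×3 + 13×3 = 174
Geneva: 10×0 + 14×1 + 10×2 + 11×1 + 9×0 + 13×4 = 97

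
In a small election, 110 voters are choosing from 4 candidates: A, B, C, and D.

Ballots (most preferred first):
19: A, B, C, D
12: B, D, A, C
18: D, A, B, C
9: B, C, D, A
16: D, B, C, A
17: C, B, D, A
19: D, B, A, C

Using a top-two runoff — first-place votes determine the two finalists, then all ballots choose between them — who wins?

B

Round 1 first-place votes: A 19, B 21, C 17, D 53. D and B advance.
Runoff: D is ranked above B on 53 ballots, B above D on 57.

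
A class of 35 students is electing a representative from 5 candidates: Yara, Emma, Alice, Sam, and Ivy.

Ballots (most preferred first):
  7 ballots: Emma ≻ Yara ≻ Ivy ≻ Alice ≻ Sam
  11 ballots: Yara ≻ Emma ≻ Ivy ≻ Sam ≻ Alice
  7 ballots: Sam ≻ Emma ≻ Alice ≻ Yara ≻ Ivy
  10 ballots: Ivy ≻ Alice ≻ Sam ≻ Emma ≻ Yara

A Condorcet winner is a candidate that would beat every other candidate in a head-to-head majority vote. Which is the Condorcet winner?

Emma

Emma vs Yara: 24–11
Emma vs Alice: 25–10
Emma vs Sam: 18–17
Emma vs Ivy: 25–10
Emma beats every other candidate.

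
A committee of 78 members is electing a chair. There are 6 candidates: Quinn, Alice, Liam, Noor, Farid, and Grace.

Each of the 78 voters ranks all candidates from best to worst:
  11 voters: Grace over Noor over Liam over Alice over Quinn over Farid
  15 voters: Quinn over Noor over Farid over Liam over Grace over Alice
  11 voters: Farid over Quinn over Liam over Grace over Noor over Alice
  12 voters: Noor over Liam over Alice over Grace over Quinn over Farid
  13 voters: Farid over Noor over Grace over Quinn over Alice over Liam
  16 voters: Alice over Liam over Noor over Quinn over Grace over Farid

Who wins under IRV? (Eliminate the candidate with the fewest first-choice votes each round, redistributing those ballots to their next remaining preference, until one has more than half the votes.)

Noor

Round 1: Quinn 15, Alice 16, Liam 0, Noor 12, Farid 24, Grace 11. Liam eliminated.
Round 2: Quinn 15, Alice 16, Noor 12, Farid 24, Grace 11. Grace eliminated.
Round 3: Quinn 15, Alice 16, Noor 23, Farid 24. Quinn eliminated.
Round 4: Alice 16, Noor 38, Farid 24. Alice eliminated.
Round 5: Noor 54, Farid 24. Noor has a majority (≥40).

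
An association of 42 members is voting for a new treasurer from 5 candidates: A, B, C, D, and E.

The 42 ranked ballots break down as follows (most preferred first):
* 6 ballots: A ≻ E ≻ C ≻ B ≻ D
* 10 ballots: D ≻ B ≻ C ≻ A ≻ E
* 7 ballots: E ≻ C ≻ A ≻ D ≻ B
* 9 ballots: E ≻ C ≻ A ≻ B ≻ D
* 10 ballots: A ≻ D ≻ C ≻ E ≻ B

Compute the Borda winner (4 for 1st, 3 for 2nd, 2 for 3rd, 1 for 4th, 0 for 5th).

A: 6×4 + 10×1 + 7×2 + 9×2 + 10×4 = 106
B: 6×1 + 10×3 + 7×0 + 9×1 + 10×0 = 45
C: 6×2 + 10×2 + 7×3 + 9×3 + 10×2 = 100
D: 6×0 + 10×4 + 7×1 + 9×0 + 10×3 = 77
E: 6×3 + 10×0 + 7×4 + 9×4 + 10×1 = 92

A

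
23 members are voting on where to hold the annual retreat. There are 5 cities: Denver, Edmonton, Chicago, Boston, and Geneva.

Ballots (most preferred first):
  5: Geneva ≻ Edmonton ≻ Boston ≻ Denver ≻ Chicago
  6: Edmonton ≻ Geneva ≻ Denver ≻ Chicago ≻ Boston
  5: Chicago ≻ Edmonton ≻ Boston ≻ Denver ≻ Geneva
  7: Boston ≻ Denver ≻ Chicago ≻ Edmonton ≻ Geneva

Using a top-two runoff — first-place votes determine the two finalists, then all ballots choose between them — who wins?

Round 1 first-place votes: Denver 0, Edmonton 6, Chicago 5, Boston 7, Geneva 5. Boston and Edmonton advance.
Runoff: Boston is ranked above Edmonton on 7 ballots, Edmonton above Boston on 16.

Edmonton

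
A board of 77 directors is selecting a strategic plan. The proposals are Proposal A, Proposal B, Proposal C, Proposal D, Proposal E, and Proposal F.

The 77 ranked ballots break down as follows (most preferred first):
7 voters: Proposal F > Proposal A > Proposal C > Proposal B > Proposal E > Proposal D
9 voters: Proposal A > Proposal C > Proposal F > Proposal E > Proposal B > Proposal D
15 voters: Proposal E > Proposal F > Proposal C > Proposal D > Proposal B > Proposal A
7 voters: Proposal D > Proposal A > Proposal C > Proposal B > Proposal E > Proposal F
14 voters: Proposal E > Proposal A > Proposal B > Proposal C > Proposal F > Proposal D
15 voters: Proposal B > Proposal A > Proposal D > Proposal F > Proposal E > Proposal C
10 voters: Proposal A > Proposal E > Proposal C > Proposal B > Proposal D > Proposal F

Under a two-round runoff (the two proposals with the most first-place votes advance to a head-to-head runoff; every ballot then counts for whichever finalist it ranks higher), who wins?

Round 1 first-place votes: Proposal A 19, Proposal B 15, Proposal C 0, Proposal D 7, Proposal E 29, Proposal F 7. Proposal E and Proposal A advance.
Runoff: Proposal E is ranked above Proposal A on 29 ballots, Proposal A above Proposal E on 48.

Proposal A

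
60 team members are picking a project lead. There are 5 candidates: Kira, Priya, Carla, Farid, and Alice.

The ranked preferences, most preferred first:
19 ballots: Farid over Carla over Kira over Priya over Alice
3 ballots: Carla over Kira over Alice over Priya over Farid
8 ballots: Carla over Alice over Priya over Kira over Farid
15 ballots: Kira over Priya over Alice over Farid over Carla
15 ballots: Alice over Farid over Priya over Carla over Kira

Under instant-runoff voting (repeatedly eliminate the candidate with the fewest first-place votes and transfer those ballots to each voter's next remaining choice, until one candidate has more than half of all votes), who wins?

Alice

Round 1: Kira 15, Priya 0, Carla 11, Farid 19, Alice 15. Priya eliminated.
Round 2: Kira 15, Carla 11, Farid 19, Alice 15. Carla eliminated.
Round 3: Kira 18, Farid 19, Alice 23. Kira eliminated.
Round 4: Farid 19, Alice 41. Alice has a majority (≥31).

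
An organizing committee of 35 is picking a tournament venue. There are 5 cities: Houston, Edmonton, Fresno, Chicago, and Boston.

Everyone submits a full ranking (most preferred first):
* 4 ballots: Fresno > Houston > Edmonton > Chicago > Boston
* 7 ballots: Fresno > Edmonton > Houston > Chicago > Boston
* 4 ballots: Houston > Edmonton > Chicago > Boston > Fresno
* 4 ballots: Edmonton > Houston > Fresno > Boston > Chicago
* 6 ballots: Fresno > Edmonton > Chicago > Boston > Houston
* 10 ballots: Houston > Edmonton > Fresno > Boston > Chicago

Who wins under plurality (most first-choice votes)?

Fresno

First-place votes: Houston 14, Edmonton 4, Fresno 17, Chicago 0, Boston 0.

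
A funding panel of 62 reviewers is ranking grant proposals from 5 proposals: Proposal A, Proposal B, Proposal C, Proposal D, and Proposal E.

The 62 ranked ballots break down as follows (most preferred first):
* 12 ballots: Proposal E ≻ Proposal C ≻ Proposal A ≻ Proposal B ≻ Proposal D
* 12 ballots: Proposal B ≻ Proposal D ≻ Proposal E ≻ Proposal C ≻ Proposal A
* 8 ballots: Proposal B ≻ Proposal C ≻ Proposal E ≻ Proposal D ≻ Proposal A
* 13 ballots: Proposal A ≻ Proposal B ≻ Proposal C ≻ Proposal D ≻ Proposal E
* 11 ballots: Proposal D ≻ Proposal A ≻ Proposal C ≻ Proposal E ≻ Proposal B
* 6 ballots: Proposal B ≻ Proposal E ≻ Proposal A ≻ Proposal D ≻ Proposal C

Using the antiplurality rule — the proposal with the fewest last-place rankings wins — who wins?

Last-place votes: Proposal A 20, Proposal B 11, Proposal C 6, Proposal D 12, Proposal E 13.

Proposal C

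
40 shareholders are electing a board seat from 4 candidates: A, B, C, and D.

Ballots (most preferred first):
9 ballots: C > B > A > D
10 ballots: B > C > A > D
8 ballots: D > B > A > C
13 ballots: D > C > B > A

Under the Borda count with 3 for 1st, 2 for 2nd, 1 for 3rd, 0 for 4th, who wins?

B

A: 9×1 + 10×1 + 8×1 + 13×0 = 27
B: 9×2 + 10×3 + 8×2 + 13×1 = 77
C: 9×3 + 10×2 + 8×0 + 13×2 = 73
D: 9×0 + 10×0 + 8×3 + 13×3 = 63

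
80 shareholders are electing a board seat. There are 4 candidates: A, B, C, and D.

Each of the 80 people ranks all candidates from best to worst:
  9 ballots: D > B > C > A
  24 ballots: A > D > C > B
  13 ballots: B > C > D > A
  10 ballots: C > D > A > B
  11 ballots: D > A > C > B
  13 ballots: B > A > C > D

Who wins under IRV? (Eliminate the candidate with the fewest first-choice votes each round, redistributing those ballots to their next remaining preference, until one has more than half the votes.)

Round 1: A 24, B 26, C 10, D 20. C eliminated.
Round 2: A 24, B 26, D 30. A eliminated.
Round 3: B 26, D 54. D has a majority (≥41).

D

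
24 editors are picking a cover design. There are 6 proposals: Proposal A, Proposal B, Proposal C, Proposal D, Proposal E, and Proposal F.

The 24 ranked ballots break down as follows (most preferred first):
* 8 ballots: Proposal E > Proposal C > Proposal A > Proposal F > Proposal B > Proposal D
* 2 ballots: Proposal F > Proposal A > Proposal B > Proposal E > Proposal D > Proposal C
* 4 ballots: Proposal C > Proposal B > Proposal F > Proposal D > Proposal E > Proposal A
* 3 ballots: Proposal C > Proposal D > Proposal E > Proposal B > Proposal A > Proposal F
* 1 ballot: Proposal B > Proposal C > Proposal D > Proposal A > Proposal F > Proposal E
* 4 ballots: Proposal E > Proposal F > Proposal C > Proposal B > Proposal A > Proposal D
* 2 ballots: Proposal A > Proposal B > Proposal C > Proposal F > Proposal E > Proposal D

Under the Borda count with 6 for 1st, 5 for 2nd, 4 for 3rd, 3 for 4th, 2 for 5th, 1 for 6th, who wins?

Proposal A: 8×4 + 2×5 + 4×1 + 3×2 + 1×3 + 4×2 + 2×6 = 75
Proposal B: 8×2 + 2×4 + 4×5 + 3×3 + 1×6 + 4×3 + 2×5 = 81
Proposal C: 8×5 + 2×1 + 4×6 + 3×6 + 1×5 + 4×4 + 2×4 = 113
Proposal D: 8×1 + 2×2 + 4×3 + 3×5 + 1×4 + 4×1 + 2×1 = 49
Proposal E: 8×6 + 2×3 + 4×2 + 3×4 + 1×1 + 4×6 + 2×2 = 103
Proposal F: 8×3 + 2×6 + 4×4 + 3×1 + 1×2 + 4×5 + 2×3 = 83

Proposal C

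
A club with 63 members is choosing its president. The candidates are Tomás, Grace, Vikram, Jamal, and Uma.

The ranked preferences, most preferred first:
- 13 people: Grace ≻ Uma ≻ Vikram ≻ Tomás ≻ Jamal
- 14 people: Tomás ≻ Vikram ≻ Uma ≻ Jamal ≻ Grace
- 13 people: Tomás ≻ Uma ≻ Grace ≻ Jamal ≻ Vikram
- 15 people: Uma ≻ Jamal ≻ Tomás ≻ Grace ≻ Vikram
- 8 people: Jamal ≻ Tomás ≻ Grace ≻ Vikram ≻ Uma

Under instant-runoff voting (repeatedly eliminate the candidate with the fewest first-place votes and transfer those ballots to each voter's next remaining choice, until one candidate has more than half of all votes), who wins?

Round 1: Tomás 27, Grace 13, Vikram 0, Jamal 8, Uma 15. Vikram eliminated.
Round 2: Tomás 27, Grace 13, Jamal 8, Uma 15. Jamal eliminated.
Round 3: Tomás 35, Grace 13, Uma 15. Tomás has a majority (≥32).

Tomás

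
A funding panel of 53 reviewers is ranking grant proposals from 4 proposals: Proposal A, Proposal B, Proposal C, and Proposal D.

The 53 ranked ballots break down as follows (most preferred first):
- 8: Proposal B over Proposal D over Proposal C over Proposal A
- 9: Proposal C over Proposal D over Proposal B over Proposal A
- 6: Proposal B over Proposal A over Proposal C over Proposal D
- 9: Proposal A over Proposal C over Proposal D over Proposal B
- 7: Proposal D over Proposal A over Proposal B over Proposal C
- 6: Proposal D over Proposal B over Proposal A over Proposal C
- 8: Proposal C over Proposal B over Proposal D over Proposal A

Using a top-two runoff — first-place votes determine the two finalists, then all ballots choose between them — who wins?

Proposal B

Round 1 first-place votes: Proposal A 9, Proposal B 14, Proposal C 17, Proposal D 13. Proposal C and Proposal B advance.
Runoff: Proposal C is ranked above Proposal B on 26 ballots, Proposal B above Proposal C on 27.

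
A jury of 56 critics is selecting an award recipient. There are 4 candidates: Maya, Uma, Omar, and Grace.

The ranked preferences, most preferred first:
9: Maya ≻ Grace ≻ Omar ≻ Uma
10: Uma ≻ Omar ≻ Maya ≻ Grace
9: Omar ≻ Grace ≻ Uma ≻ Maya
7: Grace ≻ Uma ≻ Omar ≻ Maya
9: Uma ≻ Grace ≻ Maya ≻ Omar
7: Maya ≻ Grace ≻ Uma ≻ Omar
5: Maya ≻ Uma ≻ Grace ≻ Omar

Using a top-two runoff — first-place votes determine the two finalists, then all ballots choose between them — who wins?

Uma

Round 1 first-place votes: Maya 21, Uma 19, Omar 9, Grace 7. Maya and Uma advance.
Runoff: Maya is ranked above Uma on 21 ballots, Uma above Maya on 35.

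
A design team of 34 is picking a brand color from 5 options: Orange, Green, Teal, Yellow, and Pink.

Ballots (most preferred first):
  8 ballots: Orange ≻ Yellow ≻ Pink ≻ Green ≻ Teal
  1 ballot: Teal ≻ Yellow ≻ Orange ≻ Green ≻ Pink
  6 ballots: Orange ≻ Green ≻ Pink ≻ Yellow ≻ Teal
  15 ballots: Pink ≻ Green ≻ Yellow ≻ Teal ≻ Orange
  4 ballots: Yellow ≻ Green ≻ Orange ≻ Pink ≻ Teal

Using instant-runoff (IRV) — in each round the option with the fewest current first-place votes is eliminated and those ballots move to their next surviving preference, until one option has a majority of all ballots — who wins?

Orange

Round 1: Orange 14, Green 0, Teal 1, Yellow 4, Pink 15. Green eliminated.
Round 2: Orange 14, Teal 1, Yellow 4, Pink 15. Teal eliminated.
Round 3: Orange 14, Yellow 5, Pink 15. Yellow eliminated.
Round 4: Orange 19, Pink 15. Orange has a majority (≥18).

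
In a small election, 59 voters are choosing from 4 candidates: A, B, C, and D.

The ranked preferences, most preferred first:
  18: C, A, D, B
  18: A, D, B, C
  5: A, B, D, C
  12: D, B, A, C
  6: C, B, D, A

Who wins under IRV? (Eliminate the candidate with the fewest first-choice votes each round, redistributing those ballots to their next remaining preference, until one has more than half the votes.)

Round 1: A 23, B 0, C 24, D 12. B eliminated.
Round 2: A 23, C 24, D 12. D eliminated.
Round 3: A 35, C 24. A has a majority (≥30).

A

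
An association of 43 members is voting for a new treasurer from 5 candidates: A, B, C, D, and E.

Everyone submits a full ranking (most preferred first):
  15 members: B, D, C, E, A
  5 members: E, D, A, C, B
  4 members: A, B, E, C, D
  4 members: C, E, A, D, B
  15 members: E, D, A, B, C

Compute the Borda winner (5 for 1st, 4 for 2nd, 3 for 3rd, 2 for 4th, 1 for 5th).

E

A: 15×1 + 5×3 + 4×5 + 4×3 + 15×3 = 107
B: 15×5 + 5×1 + 4×4 + 4×1 + 15×2 = 130
C: 15×3 + 5×2 + 4×2 + 4×5 + 15×1 = 98
D: 15×4 + 5×4 + 4×1 + 4×2 + 15×4 = 152
E: 15×2 + 5×5 + 4×3 + 4×4 + 15×5 = 158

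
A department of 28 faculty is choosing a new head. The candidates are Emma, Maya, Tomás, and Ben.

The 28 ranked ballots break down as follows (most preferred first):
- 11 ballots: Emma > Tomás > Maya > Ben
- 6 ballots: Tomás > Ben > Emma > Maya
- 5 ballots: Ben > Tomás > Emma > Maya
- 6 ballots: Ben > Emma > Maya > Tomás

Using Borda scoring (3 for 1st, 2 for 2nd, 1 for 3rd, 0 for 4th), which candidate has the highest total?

Emma

Emma: 11×3 + 6×1 + 5×1 + 6×2 = 56
Maya: 11×1 + 6×0 + 5×0 + 6×1 = 17
Tomás: 11×2 + 6×3 + 5×2 + 6×0 = 50
Ben: 11×0 + 6×2 + 5×3 + 6×3 = 45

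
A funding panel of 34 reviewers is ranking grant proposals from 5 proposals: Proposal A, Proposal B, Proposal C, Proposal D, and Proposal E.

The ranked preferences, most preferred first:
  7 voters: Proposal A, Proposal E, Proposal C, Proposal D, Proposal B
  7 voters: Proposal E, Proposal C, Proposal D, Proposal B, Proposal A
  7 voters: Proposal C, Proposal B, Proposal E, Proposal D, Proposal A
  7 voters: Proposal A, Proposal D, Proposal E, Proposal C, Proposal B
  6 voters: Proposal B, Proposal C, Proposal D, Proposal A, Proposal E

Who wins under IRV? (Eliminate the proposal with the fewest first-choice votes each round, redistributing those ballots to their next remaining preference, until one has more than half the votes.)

Round 1: Proposal A 14, Proposal B 6, Proposal C 7, Proposal D 0, Proposal E 7. Proposal D eliminated.
Round 2: Proposal A 14, Proposal B 6, Proposal C 7, Proposal E 7. Proposal B eliminated.
Round 3: Proposal A 14, Proposal C 13, Proposal E 7. Proposal E eliminated.
Round 4: Proposal A 14, Proposal C 20. Proposal C has a majority (≥18).

Proposal C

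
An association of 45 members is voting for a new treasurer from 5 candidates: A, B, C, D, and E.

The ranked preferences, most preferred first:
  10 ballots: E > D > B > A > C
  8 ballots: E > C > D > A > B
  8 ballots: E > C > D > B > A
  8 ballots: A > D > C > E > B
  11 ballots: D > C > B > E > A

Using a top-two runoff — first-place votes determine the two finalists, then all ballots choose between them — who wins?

Round 1 first-place votes: A 8, B 0, C 0, D 11, E 26. E and D advance.
Runoff: E is ranked above D on 26 ballots, D above E on 19.

E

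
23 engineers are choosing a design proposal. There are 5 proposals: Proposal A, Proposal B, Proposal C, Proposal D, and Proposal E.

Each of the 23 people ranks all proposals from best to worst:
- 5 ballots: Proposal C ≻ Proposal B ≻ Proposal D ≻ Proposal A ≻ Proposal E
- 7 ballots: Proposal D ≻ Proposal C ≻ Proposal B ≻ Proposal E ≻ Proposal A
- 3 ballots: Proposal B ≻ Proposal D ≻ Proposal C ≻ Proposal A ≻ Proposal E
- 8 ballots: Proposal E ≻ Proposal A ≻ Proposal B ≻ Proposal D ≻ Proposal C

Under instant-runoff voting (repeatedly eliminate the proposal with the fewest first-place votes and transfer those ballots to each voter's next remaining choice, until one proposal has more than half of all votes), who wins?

Round 1: Proposal A 0, Proposal B 3, Proposal C 5, Proposal D 7, Proposal E 8. Proposal A eliminated.
Round 2: Proposal B 3, Proposal C 5, Proposal D 7, Proposal E 8. Proposal B eliminated.
Round 3: Proposal C 5, Proposal D 10, Proposal E 8. Proposal C eliminated.
Round 4: Proposal D 15, Proposal E 8. Proposal D has a majority (≥12).

Proposal D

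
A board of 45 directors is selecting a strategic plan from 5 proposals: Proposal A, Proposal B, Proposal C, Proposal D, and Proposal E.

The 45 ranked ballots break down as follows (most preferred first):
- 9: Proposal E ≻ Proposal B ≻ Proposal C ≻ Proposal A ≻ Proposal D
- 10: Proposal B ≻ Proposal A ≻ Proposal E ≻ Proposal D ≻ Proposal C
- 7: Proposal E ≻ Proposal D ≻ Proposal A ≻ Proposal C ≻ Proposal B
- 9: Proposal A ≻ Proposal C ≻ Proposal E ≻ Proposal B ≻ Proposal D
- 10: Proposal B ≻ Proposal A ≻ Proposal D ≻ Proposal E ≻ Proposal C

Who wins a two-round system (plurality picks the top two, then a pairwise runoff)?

Proposal E

Round 1 first-place votes: Proposal A 9, Proposal B 20, Proposal C 0, Proposal D 0, Proposal E 16. Proposal B and Proposal E advance.
Runoff: Proposal B is ranked above Proposal E on 20 ballots, Proposal E above Proposal B on 25.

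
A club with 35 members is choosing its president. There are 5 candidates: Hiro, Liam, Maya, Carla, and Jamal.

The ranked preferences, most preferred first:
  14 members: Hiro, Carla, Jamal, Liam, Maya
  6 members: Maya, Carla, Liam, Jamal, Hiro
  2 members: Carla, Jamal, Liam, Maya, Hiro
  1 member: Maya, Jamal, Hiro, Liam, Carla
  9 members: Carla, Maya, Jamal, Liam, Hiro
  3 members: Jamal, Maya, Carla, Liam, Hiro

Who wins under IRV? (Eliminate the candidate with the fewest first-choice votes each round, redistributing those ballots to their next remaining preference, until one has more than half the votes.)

Carla

Round 1: Hiro 14, Liam 0, Maya 7, Carla 11, Jamal 3. Liam eliminated.
Round 2: Hiro 14, Maya 7, Carla 11, Jamal 3. Jamal eliminated.
Round 3: Hiro 14, Maya 10, Carla 11. Maya eliminated.
Round 4: Hiro 15, Carla 20. Carla has a majority (≥18).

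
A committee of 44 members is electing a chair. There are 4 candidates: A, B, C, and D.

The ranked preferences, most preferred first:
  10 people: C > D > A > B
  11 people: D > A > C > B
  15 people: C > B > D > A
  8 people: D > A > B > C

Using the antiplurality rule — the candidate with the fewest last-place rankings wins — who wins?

Last-place votes: A 15, B 21, C 8, D 0.

D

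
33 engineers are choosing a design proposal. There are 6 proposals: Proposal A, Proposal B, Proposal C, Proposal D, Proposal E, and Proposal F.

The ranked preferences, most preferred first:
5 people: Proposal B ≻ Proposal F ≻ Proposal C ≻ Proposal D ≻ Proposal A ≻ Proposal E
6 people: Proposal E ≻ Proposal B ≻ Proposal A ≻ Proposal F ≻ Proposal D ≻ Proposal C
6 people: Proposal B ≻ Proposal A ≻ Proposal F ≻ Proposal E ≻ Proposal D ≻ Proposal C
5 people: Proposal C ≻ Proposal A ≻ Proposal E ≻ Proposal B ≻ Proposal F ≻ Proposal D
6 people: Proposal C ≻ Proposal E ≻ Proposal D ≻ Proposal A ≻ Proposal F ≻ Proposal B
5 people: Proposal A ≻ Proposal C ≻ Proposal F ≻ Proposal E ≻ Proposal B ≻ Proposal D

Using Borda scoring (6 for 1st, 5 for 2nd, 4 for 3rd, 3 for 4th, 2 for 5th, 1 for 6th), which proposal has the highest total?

Proposal A: 5×2 + 6×4 + 6×5 + 5×5 + 6×3 + 5×6 = 137
Proposal B: 5×6 + 6×5 + 6×6 + 5×3 + 6×1 + 5×2 = 127
Proposal C: 5×4 + 6×1 + 6×1 + 5×6 + 6×6 + 5×5 = 123
Proposal D: 5×3 + 6×2 + 6×2 + 5×1 + 6×4 + 5×1 = 73
Proposal E: 5×1 + 6×6 + 6×3 + 5×4 + 6×5 + 5×3 = 124
Proposal F: 5×5 + 6×3 + 6×4 + 5×2 + 6×2 + 5×4 = 109

Proposal A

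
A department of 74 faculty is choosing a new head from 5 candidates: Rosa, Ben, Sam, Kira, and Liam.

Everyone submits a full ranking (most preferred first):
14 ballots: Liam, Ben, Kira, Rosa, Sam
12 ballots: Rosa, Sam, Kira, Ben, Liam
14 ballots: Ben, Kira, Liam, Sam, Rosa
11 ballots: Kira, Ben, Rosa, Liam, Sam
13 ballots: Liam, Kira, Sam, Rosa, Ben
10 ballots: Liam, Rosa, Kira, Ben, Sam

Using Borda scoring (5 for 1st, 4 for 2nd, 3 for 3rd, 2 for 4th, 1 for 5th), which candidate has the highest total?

Kira

Rosa: 14×2 + 12×5 + 14×1 + 11×3 + 13×2 + 10×4 = 201
Ben: 14×4 + 12×2 + 14×5 + 11×4 + 13×1 + 10×2 = 227
Sam: 14×1 + 12×4 + 14×2 + 11×1 + 13×3 + 10×1 = 150
Kira: 14×3 + 12×3 + 14×4 + 11×5 + 13×4 + 10×3 = 271
Liam: 14×5 + 12×1 + 14×3 + 11×2 + 13×5 + 10×5 = 261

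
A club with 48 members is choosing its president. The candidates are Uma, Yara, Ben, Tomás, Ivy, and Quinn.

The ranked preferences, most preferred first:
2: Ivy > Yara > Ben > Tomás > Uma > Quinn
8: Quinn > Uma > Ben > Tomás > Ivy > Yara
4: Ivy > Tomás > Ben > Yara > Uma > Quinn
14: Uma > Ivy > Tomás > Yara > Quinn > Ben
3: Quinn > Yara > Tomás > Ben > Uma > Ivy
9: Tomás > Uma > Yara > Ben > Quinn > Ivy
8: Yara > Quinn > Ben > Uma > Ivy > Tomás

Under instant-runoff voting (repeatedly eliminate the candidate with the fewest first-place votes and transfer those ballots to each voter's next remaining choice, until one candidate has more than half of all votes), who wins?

Tomás

Round 1: Uma 14, Yara 8, Ben 0, Tomás 9, Ivy 6, Quinn 11. Ben eliminated.
Round 2: Uma 14, Yara 8, Tomás 9, Ivy 6, Quinn 11. Ivy eliminated.
Round 3: Uma 14, Yara 10, Tomás 13, Quinn 11. Yara eliminated.
Round 4: Uma 14, Tomás 15, Quinn 19. Uma eliminated.
Round 5: Tomás 29, Quinn 19. Tomás has a majority (≥25).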